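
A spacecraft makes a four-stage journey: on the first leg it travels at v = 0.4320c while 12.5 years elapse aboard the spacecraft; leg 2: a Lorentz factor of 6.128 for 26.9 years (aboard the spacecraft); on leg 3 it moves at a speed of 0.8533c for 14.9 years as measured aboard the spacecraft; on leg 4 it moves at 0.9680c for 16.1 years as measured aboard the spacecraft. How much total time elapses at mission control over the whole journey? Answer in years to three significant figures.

Δt = 271 years

Leg 1: γ = 1/√(1 − 0.4320²) = 1/√0.8134 = 1.109; Δt_1 = 1.109 × 12.5 = 13.86 years.
Leg 2: γ = 6.128; Δt_2 = 6.128 × 26.9 = 164.8 years.
Leg 3: γ = 1/√(1 − 0.8533²) = 1/√0.2719 = 1.918; Δt_3 = 1.918 × 14.9 = 28.58 years.
Leg 4: γ = 1/√(1 − 0.9680²) = 1/√0.06298 = 3.985; Δt_4 = 3.985 × 16.1 = 64.16 years.
Total: 13.86 + 164.8 + 28.58 + 64.16 years.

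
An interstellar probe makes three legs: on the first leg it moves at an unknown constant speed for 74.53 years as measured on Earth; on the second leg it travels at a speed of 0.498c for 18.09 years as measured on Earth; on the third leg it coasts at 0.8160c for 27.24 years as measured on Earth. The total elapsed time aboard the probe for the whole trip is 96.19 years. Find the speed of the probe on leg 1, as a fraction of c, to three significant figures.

Leg 1: speed unknown; τ_1 = 74.53/γ_1.
Leg 2: γ = 1/√(1 − 0.498²) = 1/√0.7520 = 1.153; τ_2 = 18.09/1.153 = 15.69 years.
Leg 3: γ = 1/√(1 − 0.8160²) = 1/√0.3341 = 1.730; τ_3 = 27.24/1.730 = 15.75 years.
Total proper time: τ_1 + 15.69 + 15.75 = 96.19, so τ_1 = 96.19 − 31.43 = 64.76 years.
γ_1 = 74.53/64.76 = 1.151; β = √(1 − 1/γ²) = √0.2451.

β = 0.495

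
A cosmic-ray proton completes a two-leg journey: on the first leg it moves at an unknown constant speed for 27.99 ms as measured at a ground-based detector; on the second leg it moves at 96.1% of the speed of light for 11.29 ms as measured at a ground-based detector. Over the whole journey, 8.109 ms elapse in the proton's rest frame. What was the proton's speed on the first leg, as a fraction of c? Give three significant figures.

Leg 1: speed unknown; τ_1 = 27.99/γ_1.
Leg 2: β = 0.961; γ = 1/√(1 − 0.961²) = 1/√0.07648 = 3.616; τ_2 = 11.29/3.616 = 3.122 ms.
Total proper time: τ_1 + 3.122 = 8.109, so τ_1 = 8.109 − 3.122 = 4.987 ms.
γ_1 = 27.99/4.987 = 5.613; β = √(1 − 1/γ²) = √0.9683.

β = 0.984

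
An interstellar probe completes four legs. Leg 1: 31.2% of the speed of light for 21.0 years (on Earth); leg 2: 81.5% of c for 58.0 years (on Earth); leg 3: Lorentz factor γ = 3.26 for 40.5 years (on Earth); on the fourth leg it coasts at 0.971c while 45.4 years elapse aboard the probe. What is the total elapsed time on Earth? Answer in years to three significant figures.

Δt = 309 years

Leg 1: 21.0 years is already measured on Earth.
Leg 2: 58.0 years is already measured on Earth.
Leg 3: 40.5 years is already measured on Earth.
Leg 4: γ = 1/√(1 − 0.971²) = 1/√0.05716 = 4.183; Δt_4 = 4.183 × 45.4 = 189.9 years.
Total: 21.00 + 58.00 + 40.50 + 189.9 years.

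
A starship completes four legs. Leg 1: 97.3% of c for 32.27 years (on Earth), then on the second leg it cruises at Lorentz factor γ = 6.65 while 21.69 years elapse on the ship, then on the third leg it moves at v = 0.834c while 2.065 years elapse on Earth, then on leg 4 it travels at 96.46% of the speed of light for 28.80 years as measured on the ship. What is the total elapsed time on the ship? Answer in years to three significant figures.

Leg 1: β = 0.973; γ = 1/√(1 − 0.973²) = 1/√0.05327 = 4.333; τ_1 = 32.27/4.333 = 7.448 years.
Leg 2: 21.69 years is already measured on the ship.
Leg 3: γ = 1/√(1 − 0.834²) = 1/√0.3044 = 1.812; τ_3 = 2.065/1.812 = 1.139 years.
Leg 4: 28.80 years is already measured on the ship.
Total: 7.448 + 21.69 + 1.139 + 28.80 years.

τ = 59.1 years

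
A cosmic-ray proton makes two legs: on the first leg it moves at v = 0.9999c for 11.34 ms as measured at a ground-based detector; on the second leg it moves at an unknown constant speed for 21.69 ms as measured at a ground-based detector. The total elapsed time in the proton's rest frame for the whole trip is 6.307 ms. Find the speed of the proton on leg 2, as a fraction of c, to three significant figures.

Leg 1: γ = 1/√(1 − 0.9999²) = 1/√2.000×10⁻⁴ = 70.71; τ_1 = 11.34/70.71 = 0.1604 ms.
Leg 2: speed unknown; τ_2 = 21.69/γ_2.
Total proper time: 0.1604 + τ_2 = 6.307, so τ_2 = 6.307 − 0.1604 = 6.147 ms.
γ_2 = 21.69/6.147 = 3.529; β = √(1 − 1/γ²) = √0.9197.

β = 0.959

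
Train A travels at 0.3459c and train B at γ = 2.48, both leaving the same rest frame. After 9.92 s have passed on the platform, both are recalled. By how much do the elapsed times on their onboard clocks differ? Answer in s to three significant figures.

A: γ = 1/√(1 − 0.3459²) = 1/√0.8804 = 1.066; τ_A = 9.92/1.066 = 9.308 s.
B: γ = 2.48; τ_B = 9.92/2.480 = 4.000 s.

|τ_A − τ_B| = 5.31 s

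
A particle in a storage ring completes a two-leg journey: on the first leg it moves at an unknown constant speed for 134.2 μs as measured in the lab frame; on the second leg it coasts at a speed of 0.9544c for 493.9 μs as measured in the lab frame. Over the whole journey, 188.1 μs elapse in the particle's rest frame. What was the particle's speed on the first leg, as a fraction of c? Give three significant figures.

Leg 1: speed unknown; τ_1 = 134.2/γ_1.
Leg 2: γ = 1/√(1 − 0.9544²) = 1/√0.08912 = 3.350; τ_2 = 493.9/3.350 = 147.4 μs.
Total proper time: τ_1 + 147.4 = 188.1, so τ_1 = 188.1 − 147.4 = 40.66 μs.
γ_1 = 134.2/40.66 = 3.301; β = √(1 − 1/γ²) = √0.9082.

β = 0.953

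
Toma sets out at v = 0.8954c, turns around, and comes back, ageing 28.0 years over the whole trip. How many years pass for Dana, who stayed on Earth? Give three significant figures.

Δt = 62.9 years

γ = 1/√(1 − 0.8954²) = 1/√0.1983 = 2.246
Earth-frame duration is the dilated interval: Δt = γτ = 2.246 × 28.0 years.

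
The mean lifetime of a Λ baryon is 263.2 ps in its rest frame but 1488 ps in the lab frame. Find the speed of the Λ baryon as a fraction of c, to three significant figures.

γ = Δt/τ₀ = 1488/263.2 = 5.653
β = √(1 − 1/γ²) = √(1 − 0.03129) = √0.9687

β = 0.984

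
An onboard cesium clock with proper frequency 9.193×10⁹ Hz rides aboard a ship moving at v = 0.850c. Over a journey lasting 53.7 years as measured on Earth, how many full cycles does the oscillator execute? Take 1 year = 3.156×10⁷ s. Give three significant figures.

N = 8.21×10¹⁸

γ = 1/√(1 − 0.850²) = 1/√0.2775 = 1.898
The oscillator's own cycle count is N = f × τ where τ is the proper time on the ship. τ = Δt/γ = 53.7/1.898 = 28.29 years = 8.928×10⁸ s.
N = 9.193×10⁹ × 8.928×10⁸ = 8.207×10¹⁸.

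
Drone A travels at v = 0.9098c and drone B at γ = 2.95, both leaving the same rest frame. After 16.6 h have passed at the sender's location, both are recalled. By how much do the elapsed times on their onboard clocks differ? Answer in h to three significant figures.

A: γ = 1/√(1 − 0.9098²) = 1/√0.1723 = 2.409; τ_A = 16.6/2.409 = 6.890 h.
B: γ = 2.95; τ_B = 16.6/2.950 = 5.627 h.

|τ_A − τ_B| = 1.26 h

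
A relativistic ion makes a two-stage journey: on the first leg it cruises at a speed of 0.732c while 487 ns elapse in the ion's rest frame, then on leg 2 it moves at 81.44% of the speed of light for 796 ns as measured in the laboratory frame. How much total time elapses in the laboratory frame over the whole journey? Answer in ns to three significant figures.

Leg 1: γ = 1/√(1 − 0.732²) = 1/√0.4642 = 1.468; Δt_1 = 1.468 × 487 = 714.8 ns.
Leg 2: 796 ns is already measured in the laboratory frame.
Total: 714.8 + 796.0 ns.

Δt = 1510 ns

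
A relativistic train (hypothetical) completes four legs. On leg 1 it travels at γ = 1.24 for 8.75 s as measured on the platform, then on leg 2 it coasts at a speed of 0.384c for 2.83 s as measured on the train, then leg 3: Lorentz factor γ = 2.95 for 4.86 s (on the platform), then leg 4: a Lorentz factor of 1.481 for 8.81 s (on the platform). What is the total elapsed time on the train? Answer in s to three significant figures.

Leg 1: γ = 1.24; τ_1 = 8.75/1.240 = 7.056 s.
Leg 2: 2.83 s is already measured on the train.
Leg 3: γ = 2.95; τ_3 = 4.86/2.950 = 1.647 s.
Leg 4: γ = 1.481; τ_4 = 8.81/1.481 = 5.949 s.
Total: 7.056 + 2.830 + 1.647 + 5.949 s.

τ = 17.5 s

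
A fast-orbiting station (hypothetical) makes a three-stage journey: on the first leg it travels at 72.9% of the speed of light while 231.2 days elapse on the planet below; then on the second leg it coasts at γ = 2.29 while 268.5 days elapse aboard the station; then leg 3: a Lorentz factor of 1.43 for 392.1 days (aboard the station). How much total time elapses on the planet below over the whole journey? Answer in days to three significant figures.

Δt = 1410 days

Leg 1: 231.2 days is already measured on the planet below.
Leg 2: γ = 2.29; Δt_2 = 2.290 × 268.5 = 614.9 days.
Leg 3: γ = 1.43; Δt_3 = 1.430 × 392.1 = 560.7 days.
Total: 231.2 + 614.9 + 560.7 days.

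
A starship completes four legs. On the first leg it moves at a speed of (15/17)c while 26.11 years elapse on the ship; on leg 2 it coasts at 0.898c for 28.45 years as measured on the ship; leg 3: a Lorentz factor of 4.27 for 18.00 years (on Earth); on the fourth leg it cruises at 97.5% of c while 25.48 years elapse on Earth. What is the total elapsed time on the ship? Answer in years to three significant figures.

τ = 64.4 years

Leg 1: 26.11 years is already measured on the ship.
Leg 2: 28.45 years is already measured on the ship.
Leg 3: γ = 4.27; τ_3 = 18.00/4.270 = 4.215 years.
Leg 4: β = 0.975; γ = 1/√(1 − 0.975²) = 1/√0.04938 = 4.500; τ_4 = 25.48/4.500 = 5.662 years.
Total: 26.11 + 28.45 + 4.215 + 5.662 years.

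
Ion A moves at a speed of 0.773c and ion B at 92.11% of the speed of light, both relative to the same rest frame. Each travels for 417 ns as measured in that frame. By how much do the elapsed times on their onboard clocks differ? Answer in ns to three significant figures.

A: γ = 1/√(1 − 0.773²) = 1/√0.4025 = 1.576; τ_A = 417/1.576 = 264.5 ns.
B: β = 0.9211; γ = 1/√(1 − 0.9211²) = 1/√0.1516 = 2.569; τ_B = 417/2.569 = 162.3 ns.

|τ_A − τ_B| = 102 ns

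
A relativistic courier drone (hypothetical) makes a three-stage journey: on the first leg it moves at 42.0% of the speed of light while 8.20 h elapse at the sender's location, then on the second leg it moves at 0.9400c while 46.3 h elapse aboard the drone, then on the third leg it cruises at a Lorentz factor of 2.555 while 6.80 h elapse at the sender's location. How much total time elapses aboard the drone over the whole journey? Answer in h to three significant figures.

τ = 56.4 h

Leg 1: β = 0.420; γ = 1/√(1 − 0.420²) = 1/√0.8236 = 1.102; τ_1 = 8.20/1.102 = 7.442 h.
Leg 2: 46.3 h is already measured aboard the drone.
Leg 3: γ = 2.555; τ_3 = 6.80/2.555 = 2.661 h.
Total: 7.442 + 46.30 + 2.661 h.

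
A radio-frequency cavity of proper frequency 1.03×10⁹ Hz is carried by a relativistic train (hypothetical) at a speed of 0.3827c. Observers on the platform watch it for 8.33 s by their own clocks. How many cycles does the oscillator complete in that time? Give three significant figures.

N = 7.93×10⁹

γ = 1/√(1 − 0.3827²) = 1/√0.8535 = 1.082
During 8.33 s of lab time, the oscillator's proper time advances by τ = Δt/γ = 8.33/1.082 = 7.696 s = 7.696×10⁰ s.
N = f × τ = 1.03×10⁹ × 7.696×10⁰ = 7.927×10⁹.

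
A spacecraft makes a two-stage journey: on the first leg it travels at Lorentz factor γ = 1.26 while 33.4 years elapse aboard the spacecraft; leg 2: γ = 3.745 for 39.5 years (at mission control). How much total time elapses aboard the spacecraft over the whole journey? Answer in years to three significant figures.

Leg 1: 33.4 years is already measured aboard the spacecraft.
Leg 2: γ = 3.745; τ_2 = 39.5/3.745 = 10.55 years.
Total: 33.40 + 10.55 years.

τ = 43.9 years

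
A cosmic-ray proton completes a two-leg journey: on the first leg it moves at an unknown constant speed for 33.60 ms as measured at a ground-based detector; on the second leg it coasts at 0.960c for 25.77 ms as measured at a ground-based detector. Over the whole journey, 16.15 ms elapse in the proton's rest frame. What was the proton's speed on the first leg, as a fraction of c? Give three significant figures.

Leg 1: speed unknown; τ_1 = 33.60/γ_1.
Leg 2: γ = 1/√(1 − 0.960²) = 25/7 ≈ 3.571; τ_2 = 25.77/3.571 = 7.216 ms.
Total proper time: τ_1 + 7.216 = 16.15, so τ_1 = 16.15 − 7.216 = 8.934 ms.
γ_1 = 33.60/8.934 = 3.761; β = √(1 − 1/γ²) = √0.9293.

β = 0.964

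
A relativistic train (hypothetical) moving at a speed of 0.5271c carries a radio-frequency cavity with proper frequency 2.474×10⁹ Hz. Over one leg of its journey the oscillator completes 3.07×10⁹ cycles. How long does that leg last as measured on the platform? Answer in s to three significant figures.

Δt = 1.46 s

γ = 1/√(1 − 0.5271²) = 1/√0.7222 = 1.177
Proper time for N cycles: τ = N/f = 3.07×10⁹/(2.474×10⁹) = 1.241×10⁰ s = 1.241 s.
Lab-frame duration Δt = γτ = 1.177 × 1.241 = 1.460 s.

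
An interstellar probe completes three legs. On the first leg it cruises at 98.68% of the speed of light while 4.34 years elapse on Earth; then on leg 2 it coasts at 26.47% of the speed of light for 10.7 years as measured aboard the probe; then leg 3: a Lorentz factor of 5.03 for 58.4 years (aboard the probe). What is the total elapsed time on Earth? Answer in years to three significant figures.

Leg 1: 4.34 years is already measured on Earth.
Leg 2: β = 0.2647; γ = 1/√(1 − 0.2647²) = 1/√0.9299 = 1.037; Δt_2 = 1.037 × 10.7 = 11.10 years.
Leg 3: γ = 5.03; Δt_3 = 5.030 × 58.4 = 293.8 years.
Total: 4.340 + 11.10 + 293.8 years.

Δt = 309 years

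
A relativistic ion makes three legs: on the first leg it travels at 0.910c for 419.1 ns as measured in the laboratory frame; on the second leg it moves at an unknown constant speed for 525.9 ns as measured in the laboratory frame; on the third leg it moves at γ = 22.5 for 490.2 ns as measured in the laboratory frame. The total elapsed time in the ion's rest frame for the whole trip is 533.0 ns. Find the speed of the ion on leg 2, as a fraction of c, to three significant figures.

β = 0.767

Leg 1: γ = 1/√(1 − 0.910²) = 1/√0.1719 = 2.412; τ_1 = 419.1/2.412 = 173.8 ns.
Leg 2: speed unknown; τ_2 = 525.9/γ_2.
Leg 3: γ = 22.5; τ_3 = 490.2/22.50 = 21.79 ns.
Total proper time: 173.8 + τ_2 + 21.79 = 533.0, so τ_2 = 533.0 − 195.5 = 337.5 ns.
γ_2 = 525.9/337.5 = 1.558; β = √(1 − 1/γ²) = √0.5883.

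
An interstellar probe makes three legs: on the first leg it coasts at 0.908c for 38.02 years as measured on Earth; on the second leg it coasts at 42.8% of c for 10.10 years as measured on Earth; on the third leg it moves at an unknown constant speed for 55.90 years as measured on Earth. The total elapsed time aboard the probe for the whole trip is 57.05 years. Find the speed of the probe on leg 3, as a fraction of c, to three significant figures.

β = 0.820

Leg 1: γ = 1/√(1 − 0.908²) = 1/√0.1755 = 2.387; τ_1 = 38.02/2.387 = 15.93 years.
Leg 2: β = 0.428; γ = 1/√(1 − 0.428²) = 1/√0.8168 = 1.106; τ_2 = 10.10/1.106 = 9.128 years.
Leg 3: speed unknown; τ_3 = 55.90/γ_3.
Total proper time: 15.93 + 9.128 + τ_3 = 57.05, so τ_3 = 57.05 − 25.06 = 31.99 years.
γ_3 = 55.90/31.99 = 1.747; β = √(1 − 1/γ²) = √0.6725.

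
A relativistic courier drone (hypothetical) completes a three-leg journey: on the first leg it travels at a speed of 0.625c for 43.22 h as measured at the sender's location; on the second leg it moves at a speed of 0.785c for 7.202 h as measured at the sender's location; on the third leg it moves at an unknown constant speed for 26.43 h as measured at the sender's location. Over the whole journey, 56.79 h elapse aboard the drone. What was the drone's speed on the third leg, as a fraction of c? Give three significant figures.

Leg 1: γ = 1/√(1 − 0.625²) = 1/√0.6094 = 1.281; τ_1 = 43.22/1.281 = 33.74 h.
Leg 2: γ = 1/√(1 − 0.785²) = 1/√0.3838 = 1.614; τ_2 = 7.202/1.614 = 4.462 h.
Leg 3: speed unknown; τ_3 = 26.43/γ_3.
Total proper time: 33.74 + 4.462 + τ_3 = 56.79, so τ_3 = 56.79 − 38.20 = 18.59 h.
γ_3 = 26.43/18.59 = 1.422; β = √(1 − 1/γ²) = √0.5053.

β = 0.711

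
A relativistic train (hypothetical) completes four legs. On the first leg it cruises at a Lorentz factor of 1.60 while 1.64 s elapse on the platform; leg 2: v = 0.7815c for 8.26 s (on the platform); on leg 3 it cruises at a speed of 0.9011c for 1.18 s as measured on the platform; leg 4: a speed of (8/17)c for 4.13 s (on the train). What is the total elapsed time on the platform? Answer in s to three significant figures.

Leg 1: 1.64 s is already measured on the platform.
Leg 2: 8.26 s is already measured on the platform.
Leg 3: 1.18 s is already measured on the platform.
Leg 4: γ = 1/√(1 − (8/17)²) = 17/15 ≈ 1.133; Δt_4 = 1.133 × 4.13 = 4.681 s.
Total: 1.640 + 8.260 + 1.180 + 4.681 s.

Δt = 15.8 s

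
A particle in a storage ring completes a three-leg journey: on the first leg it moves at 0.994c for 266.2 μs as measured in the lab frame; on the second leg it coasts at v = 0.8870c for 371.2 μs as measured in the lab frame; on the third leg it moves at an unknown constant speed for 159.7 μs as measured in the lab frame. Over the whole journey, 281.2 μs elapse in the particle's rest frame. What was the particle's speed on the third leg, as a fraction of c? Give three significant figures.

Leg 1: γ = 1/√(1 − 0.994²) = 1/√0.01196 = 9.142; τ_1 = 266.2/9.142 = 29.12 μs.
Leg 2: γ = 1/√(1 − 0.8870²) = 1/√0.2132 = 2.166; τ_2 = 371.2/2.166 = 171.4 μs.
Leg 3: speed unknown; τ_3 = 159.7/γ_3.
Total proper time: 29.12 + 171.4 + τ_3 = 281.2, so τ_3 = 281.2 − 200.5 = 80.67 μs.
γ_3 = 159.7/80.67 = 1.980; β = √(1 − 1/γ²) = √0.7448.

β = 0.863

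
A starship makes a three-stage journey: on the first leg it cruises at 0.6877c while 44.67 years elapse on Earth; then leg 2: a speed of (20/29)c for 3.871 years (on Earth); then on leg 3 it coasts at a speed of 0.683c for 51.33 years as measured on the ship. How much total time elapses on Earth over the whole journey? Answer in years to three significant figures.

Δt = 119 years

Leg 1: 44.67 years is already measured on Earth.
Leg 2: 3.871 years is already measured on Earth.
Leg 3: γ = 1/√(1 − 0.683²) = 1/√0.5335 = 1.369; Δt_3 = 1.369 × 51.33 = 70.27 years.
Total: 44.67 + 3.871 + 70.27 years.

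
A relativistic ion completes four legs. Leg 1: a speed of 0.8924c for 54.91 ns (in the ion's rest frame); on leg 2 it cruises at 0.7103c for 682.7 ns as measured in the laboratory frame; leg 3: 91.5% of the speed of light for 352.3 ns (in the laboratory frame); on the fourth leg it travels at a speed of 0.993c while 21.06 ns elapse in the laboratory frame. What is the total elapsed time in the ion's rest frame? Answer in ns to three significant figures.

Leg 1: 54.91 ns is already measured in the ion's rest frame.
Leg 2: γ = 1/√(1 − 0.7103²) = 1/√0.4955 = 1.421; τ_2 = 682.7/1.421 = 480.6 ns.
Leg 3: β = 0.915; γ = 1/√(1 − 0.915²) = 1/√0.1628 = 2.479; τ_3 = 352.3/2.479 = 142.1 ns.
Leg 4: γ = 1/√(1 − 0.993²) = 1/√0.01395 = 8.466; τ_4 = 21.06/8.466 = 2.487 ns.
Total: 54.91 + 480.6 + 142.1 + 2.487 ns.

τ = 680 ns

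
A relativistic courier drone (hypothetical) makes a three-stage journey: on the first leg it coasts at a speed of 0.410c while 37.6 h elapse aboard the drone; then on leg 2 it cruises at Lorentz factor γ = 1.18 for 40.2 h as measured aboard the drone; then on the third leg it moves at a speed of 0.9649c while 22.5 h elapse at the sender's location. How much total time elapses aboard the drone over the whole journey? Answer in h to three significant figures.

τ = 83.7 h

Leg 1: 37.6 h is already measured aboard the drone.
Leg 2: 40.2 h is already measured aboard the drone.
Leg 3: γ = 1/√(1 − 0.9649²) = 1/√0.06897 = 3.808; τ_3 = 22.5/3.808 = 5.909 h.
Total: 37.60 + 40.20 + 5.909 h.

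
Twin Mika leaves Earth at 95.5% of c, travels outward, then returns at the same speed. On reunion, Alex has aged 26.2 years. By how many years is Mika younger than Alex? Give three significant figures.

Δt − τ = 18.4 years

β = 0.955; γ = 1/√(1 − 0.955²) = 1/√0.08798 = 3.371
Mika's elapsed proper time: τ = 26.2/3.371 = 7.771 years.
Age gap = Δt − τ = 26.2 − 7.771 years.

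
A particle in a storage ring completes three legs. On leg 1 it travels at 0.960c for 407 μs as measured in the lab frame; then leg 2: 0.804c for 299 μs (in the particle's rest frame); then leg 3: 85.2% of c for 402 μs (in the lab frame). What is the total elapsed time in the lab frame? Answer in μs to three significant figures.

Δt = 1310 μs

Leg 1: 407 μs is already measured in the lab frame.
Leg 2: γ = 1/√(1 − 0.804²) = 1/√0.3536 = 1.682; Δt_2 = 1.682 × 299 = 502.8 μs.
Leg 3: 402 μs is already measured in the lab frame.
Total: 407.0 + 502.8 + 402.0 μs.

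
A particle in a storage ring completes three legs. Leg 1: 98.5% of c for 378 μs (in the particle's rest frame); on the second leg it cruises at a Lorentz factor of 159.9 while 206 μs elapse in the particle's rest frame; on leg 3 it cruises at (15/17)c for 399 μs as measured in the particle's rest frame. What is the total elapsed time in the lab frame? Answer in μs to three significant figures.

Δt = 3.60×10⁴ μs

Leg 1: β = 0.985; γ = 1/√(1 − 0.985²) = 1/√0.02977 = 5.795; Δt_1 = 5.795 × 378 = 2191 μs.
Leg 2: γ = 159.9; Δt_2 = 159.9 × 206 = 3.294×10⁴ μs.
Leg 3: γ = 1/√(1 − (15/17)²) = 17/8 = 2.125; Δt_3 = 2.125 × 399 = 847.9 μs.
Total: 2191 + 3.294×10⁴ + 847.9 μs.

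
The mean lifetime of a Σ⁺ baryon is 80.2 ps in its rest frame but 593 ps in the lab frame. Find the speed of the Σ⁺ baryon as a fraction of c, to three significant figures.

v = 0.991c

γ = Δt/τ₀ = 593/80.2 = 7.394
β = √(1 − 1/γ²) = √(1 − 0.01829) = √0.9817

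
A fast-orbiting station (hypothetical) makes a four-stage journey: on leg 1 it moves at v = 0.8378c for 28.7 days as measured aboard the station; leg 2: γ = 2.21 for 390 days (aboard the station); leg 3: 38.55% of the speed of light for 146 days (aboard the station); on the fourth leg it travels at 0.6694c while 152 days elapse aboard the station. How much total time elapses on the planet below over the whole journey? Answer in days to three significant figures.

Δt = 1280 days

Leg 1: γ = 1/√(1 − 0.8378²) = 1/√0.2981 = 1.832; Δt_1 = 1.832 × 28.7 = 52.57 days.
Leg 2: γ = 2.21; Δt_2 = 2.210 × 390 = 861.9 days.
Leg 3: β = 0.3855; γ = 1/√(1 − 0.3855²) = 1/√0.8514 = 1.084; Δt_3 = 1.084 × 146 = 158.2 days.
Leg 4: γ = 1/√(1 − 0.6694²) = 1/√0.5519 = 1.346; Δt_4 = 1.346 × 152 = 204.6 days.
Total: 52.57 + 861.9 + 158.2 + 204.6 days.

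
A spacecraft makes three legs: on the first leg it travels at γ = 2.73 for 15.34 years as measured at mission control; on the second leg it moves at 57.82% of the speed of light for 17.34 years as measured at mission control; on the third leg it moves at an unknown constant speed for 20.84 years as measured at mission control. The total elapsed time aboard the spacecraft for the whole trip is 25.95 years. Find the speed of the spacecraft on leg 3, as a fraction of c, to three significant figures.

β = 0.955

Leg 1: γ = 2.73; τ_1 = 15.34/2.730 = 5.619 years.
Leg 2: β = 0.5782; γ = 1/√(1 − 0.5782²) = 1/√0.6657 = 1.226; τ_2 = 17.34/1.226 = 14.15 years.
Leg 3: speed unknown; τ_3 = 20.84/γ_3.
Total proper time: 5.619 + 14.15 + τ_3 = 25.95, so τ_3 = 25.95 − 19.77 = 6.183 years.
γ_3 = 20.84/6.183 = 3.370; β = √(1 − 1/γ²) = √0.9120.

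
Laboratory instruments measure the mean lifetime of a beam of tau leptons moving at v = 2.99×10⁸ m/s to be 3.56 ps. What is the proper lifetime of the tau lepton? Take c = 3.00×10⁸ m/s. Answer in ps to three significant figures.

β = 2.99×10⁸/3.00×10⁸ = 0.9967; γ = 1/√(1 − 0.9967²) = 12.26
The lab-frame lifetime is the dilated interval; the proper lifetime is τ₀ = Δt/γ = 3.56/12.26 ps.

τ₀ = 0.290 ps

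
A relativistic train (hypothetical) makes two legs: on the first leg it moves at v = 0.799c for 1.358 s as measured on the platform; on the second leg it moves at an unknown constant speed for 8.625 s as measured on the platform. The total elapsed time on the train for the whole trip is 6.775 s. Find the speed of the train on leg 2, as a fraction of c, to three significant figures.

Leg 1: γ = 1/√(1 − 0.799²) = 1/√0.3616 = 1.663; τ_1 = 1.358/1.663 = 0.8166 s.
Leg 2: speed unknown; τ_2 = 8.625/γ_2.
Total proper time: 0.8166 + τ_2 = 6.775, so τ_2 = 6.775 − 0.8166 = 5.958 s.
γ_2 = 8.625/5.958 = 1.448; β = √(1 − 1/γ²) = √0.5228.

β = 0.723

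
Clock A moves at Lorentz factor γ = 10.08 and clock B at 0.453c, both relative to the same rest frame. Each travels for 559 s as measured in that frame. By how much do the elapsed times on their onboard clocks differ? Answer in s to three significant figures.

|τ_A − τ_B| = 443 s

A: γ = 10.08; τ_A = 559/10.08 = 55.46 s.
B: γ = 1/√(1 − 0.453²) = 1/√0.7948 = 1.122; τ_B = 559/1.122 = 498.4 s.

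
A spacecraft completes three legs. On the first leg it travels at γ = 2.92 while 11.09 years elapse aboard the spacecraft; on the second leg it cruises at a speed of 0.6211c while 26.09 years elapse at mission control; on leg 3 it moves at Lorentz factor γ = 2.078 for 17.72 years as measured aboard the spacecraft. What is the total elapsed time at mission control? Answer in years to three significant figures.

Leg 1: γ = 2.92; Δt_1 = 2.920 × 11.09 = 32.38 years.
Leg 2: 26.09 years is already measured at mission control.
Leg 3: γ = 2.078; Δt_3 = 2.078 × 17.72 = 36.82 years.
Total: 32.38 + 26.09 + 36.82 years.

Δt = 95.3 years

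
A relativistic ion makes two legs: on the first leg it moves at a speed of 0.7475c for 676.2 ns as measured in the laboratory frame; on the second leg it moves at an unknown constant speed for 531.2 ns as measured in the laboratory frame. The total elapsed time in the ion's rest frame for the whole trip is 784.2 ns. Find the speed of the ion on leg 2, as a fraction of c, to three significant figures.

β = 0.776

Leg 1: γ = 1/√(1 − 0.7475²) = 1/√0.4412 = 1.505; τ_1 = 676.2/1.505 = 449.2 ns.
Leg 2: speed unknown; τ_2 = 531.2/γ_2.
Total proper time: 449.2 + τ_2 = 784.2, so τ_2 = 784.2 − 449.2 = 335.0 ns.
γ_2 = 531.2/335.0 = 1.586; β = √(1 − 1/γ²) = √0.6022.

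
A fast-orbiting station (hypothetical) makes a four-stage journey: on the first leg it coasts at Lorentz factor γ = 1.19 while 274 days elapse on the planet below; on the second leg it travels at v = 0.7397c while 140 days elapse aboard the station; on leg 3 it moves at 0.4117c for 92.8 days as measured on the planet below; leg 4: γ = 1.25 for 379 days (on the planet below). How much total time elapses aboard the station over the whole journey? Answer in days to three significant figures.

Leg 1: γ = 1.19; τ_1 = 274/1.190 = 230.3 days.
Leg 2: 140 days is already measured aboard the station.
Leg 3: γ = 1/√(1 − 0.4117²) = 1/√0.8305 = 1.097; τ_3 = 92.8/1.097 = 84.57 days.
Leg 4: γ = 1.25; τ_4 = 379/1.250 = 303.2 days.
Total: 230.3 + 140.0 + 84.57 + 303.2 days.

τ = 758 days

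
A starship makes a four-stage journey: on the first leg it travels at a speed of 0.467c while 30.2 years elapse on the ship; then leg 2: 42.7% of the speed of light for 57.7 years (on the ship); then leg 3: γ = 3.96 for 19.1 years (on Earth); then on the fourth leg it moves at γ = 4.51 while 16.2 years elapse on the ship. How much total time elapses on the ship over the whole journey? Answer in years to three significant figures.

τ = 109 years

Leg 1: 30.2 years is already measured on the ship.
Leg 2: 57.7 years is already measured on the ship.
Leg 3: γ = 3.96; τ_3 = 19.1/3.960 = 4.823 years.
Leg 4: 16.2 years is already measured on the ship.
Total: 30.20 + 57.70 + 4.823 + 16.20 years.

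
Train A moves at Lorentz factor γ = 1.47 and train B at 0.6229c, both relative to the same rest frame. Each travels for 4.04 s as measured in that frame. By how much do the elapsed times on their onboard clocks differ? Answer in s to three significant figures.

|τ_A − τ_B| = 0.412 s

A: γ = 1.47; τ_A = 4.04/1.470 = 2.748 s.
B: γ = 1/√(1 − 0.6229²) = 1/√0.6120 = 1.278; τ_B = 4.04/1.278 = 3.160 s.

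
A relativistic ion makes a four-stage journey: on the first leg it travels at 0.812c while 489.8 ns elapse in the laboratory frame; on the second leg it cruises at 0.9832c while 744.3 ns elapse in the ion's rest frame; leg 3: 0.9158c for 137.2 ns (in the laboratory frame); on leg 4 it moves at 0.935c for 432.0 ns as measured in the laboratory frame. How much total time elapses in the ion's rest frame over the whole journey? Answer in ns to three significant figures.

Leg 1: γ = 1/√(1 − 0.812²) = 1/√0.3407 = 1.713; τ_1 = 489.8/1.713 = 285.9 ns.
Leg 2: 744.3 ns is already measured in the ion's rest frame.
Leg 3: γ = 1/√(1 − 0.9158²) = 1/√0.1613 = 2.490; τ_3 = 137.2/2.490 = 55.10 ns.
Leg 4: γ = 1/√(1 − 0.935²) = 1/√0.1258 = 2.820; τ_4 = 432.0/2.820 = 153.2 ns.
Total: 285.9 + 744.3 + 55.10 + 153.2 ns.

τ = 1240 ns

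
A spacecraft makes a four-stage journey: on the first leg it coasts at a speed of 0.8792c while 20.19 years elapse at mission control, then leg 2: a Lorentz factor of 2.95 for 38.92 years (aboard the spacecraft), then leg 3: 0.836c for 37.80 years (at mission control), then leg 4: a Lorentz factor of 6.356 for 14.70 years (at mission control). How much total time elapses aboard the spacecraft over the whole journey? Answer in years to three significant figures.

τ = 71.6 years

Leg 1: γ = 1/√(1 − 0.8792²) = 1/√0.2270 = 2.099; τ_1 = 20.19/2.099 = 9.620 years.
Leg 2: 38.92 years is already measured aboard the spacecraft.
Leg 3: γ = 1/√(1 − 0.836²) = 1/√0.3011 = 1.822; τ_3 = 37.80/1.822 = 20.74 years.
Leg 4: γ = 6.356; τ_4 = 14.70/6.356 = 2.313 years.
Total: 9.620 + 38.92 + 20.74 + 2.313 years.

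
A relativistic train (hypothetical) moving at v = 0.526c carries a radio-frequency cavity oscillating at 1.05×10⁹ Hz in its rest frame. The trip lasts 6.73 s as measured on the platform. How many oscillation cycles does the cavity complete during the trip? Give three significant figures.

N = 6.01×10⁹

γ = 1/√(1 − 0.526²) = 1/√0.7233 = 1.176
The oscillator's own cycle count is N = f × τ where τ is the proper time on the train. τ = Δt/γ = 6.73/1.176 = 5.724 s = 5.724×10⁰ s.
N = 1.05×10⁹ × 5.724×10⁰ = 6.010×10⁹.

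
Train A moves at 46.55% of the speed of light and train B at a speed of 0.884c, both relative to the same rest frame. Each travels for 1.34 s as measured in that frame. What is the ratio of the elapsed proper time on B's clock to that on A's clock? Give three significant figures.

τ_B/τ_A = 0.528

A: β = 0.4655; γ = 1/√(1 − 0.4655²) = 1/√0.7833 = 1.130. B: γ = 1/√(1 − 0.884²) = 1/√0.2185 = 2.139.
τ_A/τ_B = γ_B/γ_A = 2.139/1.130 = 1.893, so τ_B/τ_A = 0.5282.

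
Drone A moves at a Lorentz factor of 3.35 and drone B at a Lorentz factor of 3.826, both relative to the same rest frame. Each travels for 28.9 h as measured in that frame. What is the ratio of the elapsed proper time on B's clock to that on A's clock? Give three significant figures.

τ_B/τ_A = 0.876

A: γ = 3.35. B: γ = 3.826.
τ_A/τ_B = γ_B/γ_A = 3.826/3.350 = 1.142, so τ_B/τ_A = 0.8756.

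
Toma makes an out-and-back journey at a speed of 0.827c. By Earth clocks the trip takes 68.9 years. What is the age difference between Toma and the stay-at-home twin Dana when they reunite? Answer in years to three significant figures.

Δt − τ = 30.2 years

γ = 1/√(1 − 0.827²) = 1/√0.3161 = 1.779
Toma's elapsed proper time: τ = 68.9/1.779 = 38.74 years.
Age gap = Δt − τ = 68.9 − 38.74 years.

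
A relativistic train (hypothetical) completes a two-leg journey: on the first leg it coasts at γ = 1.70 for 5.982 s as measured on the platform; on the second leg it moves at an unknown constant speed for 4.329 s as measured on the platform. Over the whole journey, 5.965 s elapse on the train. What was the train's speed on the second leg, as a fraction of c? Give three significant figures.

Leg 1: γ = 1.70; τ_1 = 5.982/1.700 = 3.519 s.
Leg 2: speed unknown; τ_2 = 4.329/γ_2.
Total proper time: 3.519 + τ_2 = 5.965, so τ_2 = 5.965 − 3.519 = 2.446 s.
γ_2 = 4.329/2.446 = 1.770; β = √(1 − 1/γ²) = √0.6807.

β = 0.825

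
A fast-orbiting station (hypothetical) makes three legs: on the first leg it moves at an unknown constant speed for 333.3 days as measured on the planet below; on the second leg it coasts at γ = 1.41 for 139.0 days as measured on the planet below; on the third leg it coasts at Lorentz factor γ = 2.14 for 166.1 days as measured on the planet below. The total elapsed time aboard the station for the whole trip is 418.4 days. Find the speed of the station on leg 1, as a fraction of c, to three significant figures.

β = 0.687

Leg 1: speed unknown; τ_1 = 333.3/γ_1.
Leg 2: γ = 1.41; τ_2 = 139.0/1.410 = 98.58 days.
Leg 3: γ = 2.14; τ_3 = 166.1/2.140 = 77.62 days.
Total proper time: τ_1 + 98.58 + 77.62 = 418.4, so τ_1 = 418.4 − 176.2 = 242.2 days.
γ_1 = 333.3/242.2 = 1.376; β = √(1 − 1/γ²) = √0.4719.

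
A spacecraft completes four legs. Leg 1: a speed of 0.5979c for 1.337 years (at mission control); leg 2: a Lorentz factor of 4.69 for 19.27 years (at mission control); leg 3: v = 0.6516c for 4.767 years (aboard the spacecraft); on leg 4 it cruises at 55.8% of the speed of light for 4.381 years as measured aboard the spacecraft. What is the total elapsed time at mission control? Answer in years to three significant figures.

Leg 1: 1.337 years is already measured at mission control.
Leg 2: 19.27 years is already measured at mission control.
Leg 3: γ = 1/√(1 − 0.6516²) = 1/√0.5754 = 1.318; Δt_3 = 1.318 × 4.767 = 6.284 years.
Leg 4: β = 0.558; γ = 1/√(1 − 0.558²) = 1/√0.6886 = 1.205; Δt_4 = 1.205 × 4.381 = 5.279 years.
Total: 1.337 + 19.27 + 6.284 + 5.279 years.

Δt = 32.2 years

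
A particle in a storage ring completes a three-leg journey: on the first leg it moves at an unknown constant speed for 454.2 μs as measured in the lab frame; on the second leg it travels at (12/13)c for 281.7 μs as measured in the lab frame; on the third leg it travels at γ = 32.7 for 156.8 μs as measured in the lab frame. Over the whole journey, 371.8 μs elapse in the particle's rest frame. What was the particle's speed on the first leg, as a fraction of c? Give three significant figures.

β = 0.822

Leg 1: speed unknown; τ_1 = 454.2/γ_1.
Leg 2: γ = 1/√(1 − (12/13)²) = 13/5 = 2.600; τ_2 = 281.7/2.600 = 108.3 μs.
Leg 3: γ = 32.7; τ_3 = 156.8/32.70 = 4.795 μs.
Total proper time: τ_1 + 108.3 + 4.795 = 371.8, so τ_1 = 371.8 − 113.1 = 258.7 μs.
γ_1 = 454.2/258.7 = 1.756; β = √(1 − 1/γ²) = √0.6757.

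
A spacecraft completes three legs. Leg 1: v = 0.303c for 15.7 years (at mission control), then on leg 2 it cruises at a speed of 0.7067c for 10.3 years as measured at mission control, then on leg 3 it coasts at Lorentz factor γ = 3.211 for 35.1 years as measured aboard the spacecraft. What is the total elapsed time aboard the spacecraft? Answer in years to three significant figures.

Leg 1: γ = 1/√(1 − 0.303²) = 1/√0.9082 = 1.049; τ_1 = 15.7/1.049 = 14.96 years.
Leg 2: γ = 1/√(1 − 0.7067²) = 1/√0.5006 = 1.413; τ_2 = 10.3/1.413 = 7.287 years.
Leg 3: 35.1 years is already measured aboard the spacecraft.
Total: 14.96 + 7.287 + 35.10 years.

τ = 57.3 years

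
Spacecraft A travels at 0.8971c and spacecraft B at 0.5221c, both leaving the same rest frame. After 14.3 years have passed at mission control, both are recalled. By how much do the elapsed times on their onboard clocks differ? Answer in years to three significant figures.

A: γ = 1/√(1 − 0.8971²) = 1/√0.1952 = 2.263; τ_A = 14.3/2.263 = 6.318 years.
B: γ = 1/√(1 − 0.5221²) = 1/√0.7274 = 1.172; τ_B = 14.3/1.172 = 12.20 years.

|τ_A − τ_B| = 5.88 years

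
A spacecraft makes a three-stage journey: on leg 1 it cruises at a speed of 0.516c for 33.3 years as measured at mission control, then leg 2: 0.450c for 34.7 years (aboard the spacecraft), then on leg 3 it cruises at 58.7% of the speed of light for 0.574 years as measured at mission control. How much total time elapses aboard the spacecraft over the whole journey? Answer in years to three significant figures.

τ = 63.7 years

Leg 1: γ = 1/√(1 − 0.516²) = 1/√0.7337 = 1.167; τ_1 = 33.3/1.167 = 28.52 years.
Leg 2: 34.7 years is already measured aboard the spacecraft.
Leg 3: β = 0.587; γ = 1/√(1 − 0.587²) = 1/√0.6554 = 1.235; τ_3 = 0.574/1.235 = 0.4647 years.
Total: 28.52 + 34.70 + 0.4647 years.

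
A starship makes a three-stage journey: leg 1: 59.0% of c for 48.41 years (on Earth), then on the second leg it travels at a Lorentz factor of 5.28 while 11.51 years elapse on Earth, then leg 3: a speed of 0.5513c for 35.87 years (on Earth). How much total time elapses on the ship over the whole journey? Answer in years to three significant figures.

Leg 1: β = 0.590; γ = 1/√(1 − 0.590²) = 1/√0.6519 = 1.239; τ_1 = 48.41/1.239 = 39.09 years.
Leg 2: γ = 5.28; τ_2 = 11.51/5.280 = 2.180 years.
Leg 3: γ = 1/√(1 − 0.5513²) = 1/√0.6961 = 1.199; τ_3 = 35.87/1.199 = 29.93 years.
Total: 39.09 + 2.180 + 29.93 years.

τ = 71.2 years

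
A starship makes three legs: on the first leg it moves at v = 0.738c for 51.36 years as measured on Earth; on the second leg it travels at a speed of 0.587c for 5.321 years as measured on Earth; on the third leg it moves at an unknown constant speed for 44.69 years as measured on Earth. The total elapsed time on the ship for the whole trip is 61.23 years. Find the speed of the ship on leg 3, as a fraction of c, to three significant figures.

Leg 1: γ = 1/√(1 − 0.738²) = 1/√0.4554 = 1.482; τ_1 = 51.36/1.482 = 34.66 years.
Leg 2: γ = 1/√(1 − 0.587²) = 1/√0.6554 = 1.235; τ_2 = 5.321/1.235 = 4.308 years.
Leg 3: speed unknown; τ_3 = 44.69/γ_3.
Total proper time: 34.66 + 4.308 + τ_3 = 61.23, so τ_3 = 61.23 − 38.97 = 22.26 years.
γ_3 = 44.69/22.26 = 2.007; β = √(1 − 1/γ²) = √0.7518.

β = 0.867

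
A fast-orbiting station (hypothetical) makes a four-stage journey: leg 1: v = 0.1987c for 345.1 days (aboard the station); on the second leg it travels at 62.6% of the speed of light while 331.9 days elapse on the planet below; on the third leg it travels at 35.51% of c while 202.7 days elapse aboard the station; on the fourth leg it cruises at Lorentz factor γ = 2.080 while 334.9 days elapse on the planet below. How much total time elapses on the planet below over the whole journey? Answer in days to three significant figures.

Leg 1: γ = 1/√(1 − 0.1987²) = 1/√0.9605 = 1.020; Δt_1 = 1.020 × 345.1 = 352.1 days.
Leg 2: 331.9 days is already measured on the planet below.
Leg 3: β = 0.3551; γ = 1/√(1 − 0.3551²) = 1/√0.8739 = 1.070; Δt_3 = 1.070 × 202.7 = 216.8 days.
Leg 4: 334.9 days is already measured on the planet below.
Total: 352.1 + 331.9 + 216.8 + 334.9 days.

Δt = 1240 days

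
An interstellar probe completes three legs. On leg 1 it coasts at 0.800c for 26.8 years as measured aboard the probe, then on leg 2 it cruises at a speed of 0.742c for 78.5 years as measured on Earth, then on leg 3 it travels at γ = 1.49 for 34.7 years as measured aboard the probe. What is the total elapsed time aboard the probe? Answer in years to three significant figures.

τ = 114 years

Leg 1: 26.8 years is already measured aboard the probe.
Leg 2: γ = 1/√(1 − 0.742²) = 1/√0.4494 = 1.492; τ_2 = 78.5/1.492 = 52.63 years.
Leg 3: 34.7 years is already measured aboard the probe.
Total: 26.80 + 52.63 + 34.70 years.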